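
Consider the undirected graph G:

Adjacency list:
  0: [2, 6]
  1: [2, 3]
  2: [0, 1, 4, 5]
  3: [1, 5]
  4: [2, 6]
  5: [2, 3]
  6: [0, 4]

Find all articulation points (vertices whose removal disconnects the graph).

An articulation point is a vertex whose removal disconnects the graph.
Articulation points: [2]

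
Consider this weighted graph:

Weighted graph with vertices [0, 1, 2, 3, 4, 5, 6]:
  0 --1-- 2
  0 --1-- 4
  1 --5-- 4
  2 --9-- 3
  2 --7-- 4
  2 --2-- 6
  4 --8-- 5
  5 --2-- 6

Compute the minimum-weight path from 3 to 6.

Using Dijkstra's algorithm from vertex 3:
Shortest path: 3 -> 2 -> 6
Total weight: 9 + 2 = 11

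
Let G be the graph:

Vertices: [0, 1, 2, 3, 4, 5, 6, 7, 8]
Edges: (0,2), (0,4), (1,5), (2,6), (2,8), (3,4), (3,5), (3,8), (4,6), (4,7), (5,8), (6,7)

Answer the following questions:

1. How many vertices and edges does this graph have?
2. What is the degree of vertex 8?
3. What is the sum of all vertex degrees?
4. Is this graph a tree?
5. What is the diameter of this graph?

Count: 9 vertices, 12 edges.
Vertex 8 has neighbors [2, 3, 5], degree = 3.
Handshaking lemma: 2 * 12 = 24.
A tree on 9 vertices has 8 edges. This graph has 12 edges (4 extra). Not a tree.
Diameter (longest shortest path) = 4.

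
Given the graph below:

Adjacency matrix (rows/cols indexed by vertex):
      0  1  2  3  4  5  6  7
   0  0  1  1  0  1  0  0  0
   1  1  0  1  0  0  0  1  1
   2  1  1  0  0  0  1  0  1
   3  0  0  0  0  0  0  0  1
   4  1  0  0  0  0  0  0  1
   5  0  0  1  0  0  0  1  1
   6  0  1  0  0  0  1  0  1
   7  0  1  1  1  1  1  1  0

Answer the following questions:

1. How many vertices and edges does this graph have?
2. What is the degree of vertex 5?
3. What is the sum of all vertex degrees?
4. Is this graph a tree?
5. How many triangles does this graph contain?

Count: 8 vertices, 13 edges.
Vertex 5 has neighbors [2, 6, 7], degree = 3.
Handshaking lemma: 2 * 13 = 26.
A tree on 8 vertices has 7 edges. This graph has 13 edges (6 extra). Not a tree.
Number of triangles = 5.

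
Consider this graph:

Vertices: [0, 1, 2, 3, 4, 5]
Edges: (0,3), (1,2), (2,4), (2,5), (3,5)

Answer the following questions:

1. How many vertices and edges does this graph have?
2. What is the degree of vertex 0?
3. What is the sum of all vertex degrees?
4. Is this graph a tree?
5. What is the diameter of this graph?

Count: 6 vertices, 5 edges.
Vertex 0 has neighbors [3], degree = 1.
Handshaking lemma: 2 * 5 = 10.
A graph is a tree iff it is connected and has exactly n-1 edges. This graph is connected (all 6 vertices in one component) and has 6-1 = 5 edges. It is a tree.
Diameter (longest shortest path) = 4.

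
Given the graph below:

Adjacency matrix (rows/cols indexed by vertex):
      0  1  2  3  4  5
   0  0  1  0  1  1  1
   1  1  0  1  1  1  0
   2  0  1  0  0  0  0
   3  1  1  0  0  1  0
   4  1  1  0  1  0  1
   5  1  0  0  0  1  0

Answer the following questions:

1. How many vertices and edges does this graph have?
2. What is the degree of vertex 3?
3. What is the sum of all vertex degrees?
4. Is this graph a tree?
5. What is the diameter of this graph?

Count: 6 vertices, 9 edges.
Vertex 3 has neighbors [0, 1, 4], degree = 3.
Handshaking lemma: 2 * 9 = 18.
A tree on 6 vertices has 5 edges. This graph has 9 edges (4 extra). Not a tree.
Diameter (longest shortest path) = 3.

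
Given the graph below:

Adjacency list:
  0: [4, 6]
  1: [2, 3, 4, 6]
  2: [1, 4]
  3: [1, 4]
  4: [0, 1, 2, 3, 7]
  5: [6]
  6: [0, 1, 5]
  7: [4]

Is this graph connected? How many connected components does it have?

Checking connectivity: the graph has 1 connected component(s).
All vertices are reachable from each other. The graph IS connected.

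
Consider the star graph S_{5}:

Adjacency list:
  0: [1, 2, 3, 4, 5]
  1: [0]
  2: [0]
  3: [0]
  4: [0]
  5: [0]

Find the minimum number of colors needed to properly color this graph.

S_{5} has one hub adjacent to 5 leaves; leaves are pairwise non-adjacent.
Color the hub 0 and every leaf 1.
Chromatic number = 2.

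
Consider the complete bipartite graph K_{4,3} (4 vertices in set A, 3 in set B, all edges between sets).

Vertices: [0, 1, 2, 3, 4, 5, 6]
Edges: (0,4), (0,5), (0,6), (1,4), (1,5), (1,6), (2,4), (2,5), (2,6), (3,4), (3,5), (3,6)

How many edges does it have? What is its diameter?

K_{4,3} has 4 * 3 = 12 edges.
Any vertex reaches any opposite-side vertex in 1 step; same-side vertices reach in 2 steps via any opposite-side vertex.
Diameter = 2.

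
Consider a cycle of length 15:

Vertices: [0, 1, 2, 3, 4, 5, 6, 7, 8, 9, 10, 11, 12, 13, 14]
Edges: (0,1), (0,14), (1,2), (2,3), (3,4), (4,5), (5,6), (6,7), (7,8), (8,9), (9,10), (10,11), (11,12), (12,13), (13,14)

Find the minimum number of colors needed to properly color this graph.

This is an odd cycle (C_15). Odd cycles are not bipartite (any 2-coloring forces two adjacent vertices to match), and 3 colors suffice.
Chromatic number = 3.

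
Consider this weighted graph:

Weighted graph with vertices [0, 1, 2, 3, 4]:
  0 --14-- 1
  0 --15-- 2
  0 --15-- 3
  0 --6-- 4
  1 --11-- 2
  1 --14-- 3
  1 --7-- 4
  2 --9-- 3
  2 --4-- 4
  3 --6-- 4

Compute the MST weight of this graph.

Applying Kruskal's algorithm (sort edges by weight, add if no cycle):
  Add (2,4) w=4
  Add (0,4) w=6
  Add (3,4) w=6
  Add (1,4) w=7
  Skip (2,3) w=9 (creates cycle)
  Skip (1,2) w=11 (creates cycle)
  Skip (0,1) w=14 (creates cycle)
  Skip (1,3) w=14 (creates cycle)
  Skip (0,2) w=15 (creates cycle)
  Skip (0,3) w=15 (creates cycle)
MST weight = 23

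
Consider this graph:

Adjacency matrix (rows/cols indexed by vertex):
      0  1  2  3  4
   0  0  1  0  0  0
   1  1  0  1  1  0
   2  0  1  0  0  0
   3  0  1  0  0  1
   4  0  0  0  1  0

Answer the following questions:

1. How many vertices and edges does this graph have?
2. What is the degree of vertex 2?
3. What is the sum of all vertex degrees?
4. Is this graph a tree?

Count: 5 vertices, 4 edges.
Vertex 2 has neighbors [1], degree = 1.
Handshaking lemma: 2 * 4 = 8.
A graph is a tree iff it is connected and has exactly n-1 edges. This graph is connected (all 5 vertices in one component) and has 5-1 = 4 edges. It is a tree.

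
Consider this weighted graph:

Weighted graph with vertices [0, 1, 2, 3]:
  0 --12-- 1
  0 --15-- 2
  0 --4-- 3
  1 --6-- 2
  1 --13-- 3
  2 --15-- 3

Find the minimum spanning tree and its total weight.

Applying Kruskal's algorithm (sort edges by weight, add if no cycle):
  Add (0,3) w=4
  Add (1,2) w=6
  Add (0,1) w=12
  Skip (1,3) w=13 (creates cycle)
  Skip (0,2) w=15 (creates cycle)
  Skip (2,3) w=15 (creates cycle)
MST weight = 22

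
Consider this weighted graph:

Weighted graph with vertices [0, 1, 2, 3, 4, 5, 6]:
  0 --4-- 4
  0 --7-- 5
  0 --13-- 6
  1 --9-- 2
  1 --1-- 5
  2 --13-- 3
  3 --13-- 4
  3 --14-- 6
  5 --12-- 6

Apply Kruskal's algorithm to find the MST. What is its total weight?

Applying Kruskal's algorithm (sort edges by weight, add if no cycle):
  Add (1,5) w=1
  Add (0,4) w=4
  Add (0,5) w=7
  Add (1,2) w=9
  Add (5,6) w=12
  Skip (0,6) w=13 (creates cycle)
  Add (2,3) w=13
  Skip (3,4) w=13 (creates cycle)
  Skip (3,6) w=14 (creates cycle)
MST weight = 46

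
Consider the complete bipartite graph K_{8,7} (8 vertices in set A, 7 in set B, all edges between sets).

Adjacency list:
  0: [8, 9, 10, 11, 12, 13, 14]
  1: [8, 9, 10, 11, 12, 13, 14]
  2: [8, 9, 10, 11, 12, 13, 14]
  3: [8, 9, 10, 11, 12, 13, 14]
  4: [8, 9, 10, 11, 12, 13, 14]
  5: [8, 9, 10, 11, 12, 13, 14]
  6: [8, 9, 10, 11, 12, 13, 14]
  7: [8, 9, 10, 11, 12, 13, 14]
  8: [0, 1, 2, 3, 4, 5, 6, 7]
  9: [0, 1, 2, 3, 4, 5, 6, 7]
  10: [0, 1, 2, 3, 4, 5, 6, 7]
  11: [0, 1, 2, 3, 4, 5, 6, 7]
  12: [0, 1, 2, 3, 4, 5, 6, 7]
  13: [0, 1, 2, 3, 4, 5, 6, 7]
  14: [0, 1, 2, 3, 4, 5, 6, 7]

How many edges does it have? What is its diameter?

K_{8,7} has 8 * 7 = 56 edges.
Any vertex reaches any opposite-side vertex in 1 step; same-side vertices reach in 2 steps via any opposite-side vertex.
Diameter = 2.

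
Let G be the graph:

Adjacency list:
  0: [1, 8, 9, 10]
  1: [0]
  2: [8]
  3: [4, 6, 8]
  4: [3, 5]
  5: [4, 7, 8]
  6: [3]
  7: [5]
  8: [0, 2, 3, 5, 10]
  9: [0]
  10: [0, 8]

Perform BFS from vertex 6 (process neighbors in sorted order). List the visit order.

BFS from vertex 6 (neighbors processed in ascending order):
Visit order: 6, 3, 4, 8, 5, 0, 2, 10, 7, 1, 9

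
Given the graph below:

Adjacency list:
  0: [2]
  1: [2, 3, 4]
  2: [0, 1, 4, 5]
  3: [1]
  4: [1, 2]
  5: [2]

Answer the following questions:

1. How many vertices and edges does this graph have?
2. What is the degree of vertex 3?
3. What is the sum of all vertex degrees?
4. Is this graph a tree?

Count: 6 vertices, 6 edges.
Vertex 3 has neighbors [1], degree = 1.
Handshaking lemma: 2 * 6 = 12.
A tree on 6 vertices has 5 edges. This graph has 6 edges (1 extra). Not a tree.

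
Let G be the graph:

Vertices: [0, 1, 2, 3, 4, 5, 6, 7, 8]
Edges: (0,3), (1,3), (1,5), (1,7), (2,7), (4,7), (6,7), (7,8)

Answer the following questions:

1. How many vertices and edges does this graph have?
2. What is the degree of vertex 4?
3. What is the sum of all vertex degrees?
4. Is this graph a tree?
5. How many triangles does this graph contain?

Count: 9 vertices, 8 edges.
Vertex 4 has neighbors [7], degree = 1.
Handshaking lemma: 2 * 8 = 16.
A graph is a tree iff it is connected and has exactly n-1 edges. This graph is connected (all 9 vertices in one component) and has 9-1 = 8 edges. It is a tree.
Number of triangles = 0.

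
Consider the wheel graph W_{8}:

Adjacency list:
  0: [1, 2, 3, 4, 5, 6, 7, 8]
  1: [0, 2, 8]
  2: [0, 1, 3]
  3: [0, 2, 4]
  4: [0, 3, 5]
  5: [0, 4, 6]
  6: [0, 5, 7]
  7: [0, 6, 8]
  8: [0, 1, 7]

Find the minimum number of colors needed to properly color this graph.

W_{8} = C_{8} plus a hub adjacent to every cycle vertex.
The outer cycle needs 2 colors (even cycle); the hub is adjacent to all of them so needs a fresh color.
Chromatic number = 2 + 1 = 3.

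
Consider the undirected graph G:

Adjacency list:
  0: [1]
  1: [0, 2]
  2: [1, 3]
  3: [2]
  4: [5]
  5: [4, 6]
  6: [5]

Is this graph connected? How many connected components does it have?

Checking connectivity: the graph has 2 connected component(s).
Components: [[0, 1, 2, 3], [4, 5, 6]]. The graph is NOT connected.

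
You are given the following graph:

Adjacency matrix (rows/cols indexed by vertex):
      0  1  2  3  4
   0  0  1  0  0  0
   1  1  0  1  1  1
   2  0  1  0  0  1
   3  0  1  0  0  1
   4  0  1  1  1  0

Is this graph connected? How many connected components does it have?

Checking connectivity: the graph has 1 connected component(s).
All vertices are reachable from each other. The graph IS connected.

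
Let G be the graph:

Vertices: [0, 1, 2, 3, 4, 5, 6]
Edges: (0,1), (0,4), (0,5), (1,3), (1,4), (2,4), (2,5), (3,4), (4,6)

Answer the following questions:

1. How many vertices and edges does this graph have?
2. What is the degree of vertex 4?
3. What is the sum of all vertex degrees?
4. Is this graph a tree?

Count: 7 vertices, 9 edges.
Vertex 4 has neighbors [0, 1, 2, 3, 6], degree = 5.
Handshaking lemma: 2 * 9 = 18.
A tree on 7 vertices has 6 edges. This graph has 9 edges (3 extra). Not a tree.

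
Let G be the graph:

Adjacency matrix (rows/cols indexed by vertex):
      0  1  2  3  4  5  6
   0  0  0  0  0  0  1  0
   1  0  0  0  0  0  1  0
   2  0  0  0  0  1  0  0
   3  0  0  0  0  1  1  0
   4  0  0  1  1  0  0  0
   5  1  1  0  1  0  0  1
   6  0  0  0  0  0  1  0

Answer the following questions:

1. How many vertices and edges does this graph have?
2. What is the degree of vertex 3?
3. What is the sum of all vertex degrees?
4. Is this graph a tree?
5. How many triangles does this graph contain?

Count: 7 vertices, 6 edges.
Vertex 3 has neighbors [4, 5], degree = 2.
Handshaking lemma: 2 * 6 = 12.
A graph is a tree iff it is connected and has exactly n-1 edges. This graph is connected (all 7 vertices in one component) and has 7-1 = 6 edges. It is a tree.
Number of triangles = 0.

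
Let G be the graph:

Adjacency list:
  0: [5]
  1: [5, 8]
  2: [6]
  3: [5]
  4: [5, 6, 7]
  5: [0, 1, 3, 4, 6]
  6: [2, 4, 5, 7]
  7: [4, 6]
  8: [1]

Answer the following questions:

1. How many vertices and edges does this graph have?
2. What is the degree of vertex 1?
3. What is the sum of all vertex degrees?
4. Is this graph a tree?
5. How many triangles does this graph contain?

Count: 9 vertices, 10 edges.
Vertex 1 has neighbors [5, 8], degree = 2.
Handshaking lemma: 2 * 10 = 20.
A tree on 9 vertices has 8 edges. This graph has 10 edges (2 extra). Not a tree.
Number of triangles = 2.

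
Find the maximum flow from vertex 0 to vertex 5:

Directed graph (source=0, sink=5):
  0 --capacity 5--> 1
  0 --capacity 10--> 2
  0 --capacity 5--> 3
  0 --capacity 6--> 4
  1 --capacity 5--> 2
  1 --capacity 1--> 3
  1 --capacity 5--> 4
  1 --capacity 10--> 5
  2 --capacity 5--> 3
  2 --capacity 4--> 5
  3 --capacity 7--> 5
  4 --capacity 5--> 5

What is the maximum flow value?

Computing max flow:
  Flow on (0->1): 5/5
  Flow on (0->2): 9/10
  Flow on (0->3): 2/5
  Flow on (0->4): 5/6
  Flow on (1->5): 5/10
  Flow on (2->3): 5/5
  Flow on (2->5): 4/4
  Flow on (3->5): 7/7
  Flow on (4->5): 5/5
Maximum flow = 21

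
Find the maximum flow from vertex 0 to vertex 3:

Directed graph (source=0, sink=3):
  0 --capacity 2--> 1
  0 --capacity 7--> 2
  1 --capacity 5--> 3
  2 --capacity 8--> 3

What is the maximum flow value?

Computing max flow:
  Flow on (0->1): 2/2
  Flow on (0->2): 7/7
  Flow on (1->3): 2/5
  Flow on (2->3): 7/8
Maximum flow = 9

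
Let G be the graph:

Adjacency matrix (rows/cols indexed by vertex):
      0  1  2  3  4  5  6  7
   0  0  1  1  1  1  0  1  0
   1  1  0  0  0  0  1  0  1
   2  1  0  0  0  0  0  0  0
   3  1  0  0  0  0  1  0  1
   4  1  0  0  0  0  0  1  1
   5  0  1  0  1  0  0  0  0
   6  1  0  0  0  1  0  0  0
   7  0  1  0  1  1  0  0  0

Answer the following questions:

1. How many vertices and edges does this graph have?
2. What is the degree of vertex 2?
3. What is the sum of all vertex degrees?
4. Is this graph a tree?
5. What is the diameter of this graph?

Count: 8 vertices, 11 edges.
Vertex 2 has neighbors [0], degree = 1.
Handshaking lemma: 2 * 11 = 22.
A tree on 8 vertices has 7 edges. This graph has 11 edges (4 extra). Not a tree.
Diameter (longest shortest path) = 3.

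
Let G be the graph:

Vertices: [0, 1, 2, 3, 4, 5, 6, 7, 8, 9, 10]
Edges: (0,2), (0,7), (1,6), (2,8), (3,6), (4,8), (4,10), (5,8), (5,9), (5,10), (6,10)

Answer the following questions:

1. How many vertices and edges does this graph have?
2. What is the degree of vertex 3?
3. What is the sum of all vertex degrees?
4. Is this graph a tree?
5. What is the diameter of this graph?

Count: 11 vertices, 11 edges.
Vertex 3 has neighbors [6], degree = 1.
Handshaking lemma: 2 * 11 = 22.
A tree on 11 vertices has 10 edges. This graph has 11 edges (1 extra). Not a tree.
Diameter (longest shortest path) = 7.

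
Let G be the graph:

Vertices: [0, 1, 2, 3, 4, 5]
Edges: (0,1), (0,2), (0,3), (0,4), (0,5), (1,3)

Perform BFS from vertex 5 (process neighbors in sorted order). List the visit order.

BFS from vertex 5 (neighbors processed in ascending order):
Visit order: 5, 0, 1, 2, 3, 4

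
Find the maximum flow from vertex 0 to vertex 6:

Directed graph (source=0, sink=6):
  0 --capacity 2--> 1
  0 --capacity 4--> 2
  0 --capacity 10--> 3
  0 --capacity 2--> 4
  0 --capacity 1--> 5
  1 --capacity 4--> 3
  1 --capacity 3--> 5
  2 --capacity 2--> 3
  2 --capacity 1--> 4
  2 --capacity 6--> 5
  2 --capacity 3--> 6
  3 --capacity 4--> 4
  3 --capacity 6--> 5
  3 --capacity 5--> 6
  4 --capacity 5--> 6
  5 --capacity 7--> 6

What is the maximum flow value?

Computing max flow:
  Flow on (0->1): 2/2
  Flow on (0->2): 4/4
  Flow on (0->3): 10/10
  Flow on (0->4): 2/2
  Flow on (0->5): 1/1
  Flow on (1->3): 2/4
  Flow on (2->3): 1/2
  Flow on (2->6): 3/3
  Flow on (3->4): 3/4
  Flow on (3->5): 5/6
  Flow on (3->6): 5/5
  Flow on (4->6): 5/5
  Flow on (5->6): 6/7
Maximum flow = 19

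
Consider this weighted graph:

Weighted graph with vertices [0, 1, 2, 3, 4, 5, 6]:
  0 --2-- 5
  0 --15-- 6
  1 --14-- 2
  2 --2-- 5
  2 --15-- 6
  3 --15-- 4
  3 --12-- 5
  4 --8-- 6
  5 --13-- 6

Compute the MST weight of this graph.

Applying Kruskal's algorithm (sort edges by weight, add if no cycle):
  Add (0,5) w=2
  Add (2,5) w=2
  Add (4,6) w=8
  Add (3,5) w=12
  Add (5,6) w=13
  Add (1,2) w=14
  Skip (0,6) w=15 (creates cycle)
  Skip (2,6) w=15 (creates cycle)
  Skip (3,4) w=15 (creates cycle)
MST weight = 51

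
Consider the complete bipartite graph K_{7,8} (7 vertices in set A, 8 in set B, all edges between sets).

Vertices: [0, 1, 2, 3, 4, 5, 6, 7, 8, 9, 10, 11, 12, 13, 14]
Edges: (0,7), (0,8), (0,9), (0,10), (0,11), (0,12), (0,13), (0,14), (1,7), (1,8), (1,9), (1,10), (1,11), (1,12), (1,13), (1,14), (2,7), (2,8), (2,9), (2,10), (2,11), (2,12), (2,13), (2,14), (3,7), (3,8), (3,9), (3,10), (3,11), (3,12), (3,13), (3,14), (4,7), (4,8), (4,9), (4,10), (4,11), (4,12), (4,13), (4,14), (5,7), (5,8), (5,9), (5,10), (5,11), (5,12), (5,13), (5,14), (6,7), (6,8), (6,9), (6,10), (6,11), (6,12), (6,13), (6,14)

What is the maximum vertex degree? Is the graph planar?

Set-A vertices have degree 8; set-B vertices have degree 7. Maximum degree = max(7,8) = 8.
K_{7,8} contains K_{3,3} as a subgraph (since both sides have >= 3 vertices); by Kuratowski's theorem it is not planar.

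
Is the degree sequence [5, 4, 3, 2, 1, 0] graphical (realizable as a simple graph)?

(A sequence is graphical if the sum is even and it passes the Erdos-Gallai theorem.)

Sum of degrees = 15. Sum is odd, so the sequence is NOT graphical.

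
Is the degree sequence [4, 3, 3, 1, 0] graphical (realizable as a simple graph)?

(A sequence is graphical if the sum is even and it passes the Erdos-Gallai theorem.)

Sum of degrees = 11. Sum is odd, so the sequence is NOT graphical.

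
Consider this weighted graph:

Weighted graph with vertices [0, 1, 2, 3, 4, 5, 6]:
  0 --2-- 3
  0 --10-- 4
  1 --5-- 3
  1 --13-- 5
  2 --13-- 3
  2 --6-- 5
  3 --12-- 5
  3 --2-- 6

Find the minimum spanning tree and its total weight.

Applying Kruskal's algorithm (sort edges by weight, add if no cycle):
  Add (0,3) w=2
  Add (3,6) w=2
  Add (1,3) w=5
  Add (2,5) w=6
  Add (0,4) w=10
  Add (3,5) w=12
  Skip (1,5) w=13 (creates cycle)
  Skip (2,3) w=13 (creates cycle)
MST weight = 37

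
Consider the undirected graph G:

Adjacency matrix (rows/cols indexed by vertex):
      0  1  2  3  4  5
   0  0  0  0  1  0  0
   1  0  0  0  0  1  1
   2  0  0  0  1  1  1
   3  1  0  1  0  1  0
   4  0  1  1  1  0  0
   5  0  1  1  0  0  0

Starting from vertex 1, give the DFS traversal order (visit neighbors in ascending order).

DFS from vertex 1 (neighbors processed in ascending order):
Visit order: 1, 4, 2, 3, 0, 5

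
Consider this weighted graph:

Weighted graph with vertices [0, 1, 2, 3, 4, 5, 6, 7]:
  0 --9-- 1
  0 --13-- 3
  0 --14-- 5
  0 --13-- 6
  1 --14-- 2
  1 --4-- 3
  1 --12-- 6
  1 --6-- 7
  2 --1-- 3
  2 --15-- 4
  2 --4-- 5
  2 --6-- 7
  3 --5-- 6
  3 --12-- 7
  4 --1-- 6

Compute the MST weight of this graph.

Applying Kruskal's algorithm (sort edges by weight, add if no cycle):
  Add (2,3) w=1
  Add (4,6) w=1
  Add (1,3) w=4
  Add (2,5) w=4
  Add (3,6) w=5
  Add (1,7) w=6
  Skip (2,7) w=6 (creates cycle)
  Add (0,1) w=9
  Skip (1,6) w=12 (creates cycle)
  Skip (3,7) w=12 (creates cycle)
  Skip (0,3) w=13 (creates cycle)
  Skip (0,6) w=13 (creates cycle)
  Skip (0,5) w=14 (creates cycle)
  Skip (1,2) w=14 (creates cycle)
  Skip (2,4) w=15 (creates cycle)
MST weight = 30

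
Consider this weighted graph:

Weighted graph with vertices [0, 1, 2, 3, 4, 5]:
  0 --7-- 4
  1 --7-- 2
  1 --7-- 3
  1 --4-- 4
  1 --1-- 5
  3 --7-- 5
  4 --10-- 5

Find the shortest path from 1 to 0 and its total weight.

Using Dijkstra's algorithm from vertex 1:
Shortest path: 1 -> 4 -> 0
Total weight: 4 + 7 = 11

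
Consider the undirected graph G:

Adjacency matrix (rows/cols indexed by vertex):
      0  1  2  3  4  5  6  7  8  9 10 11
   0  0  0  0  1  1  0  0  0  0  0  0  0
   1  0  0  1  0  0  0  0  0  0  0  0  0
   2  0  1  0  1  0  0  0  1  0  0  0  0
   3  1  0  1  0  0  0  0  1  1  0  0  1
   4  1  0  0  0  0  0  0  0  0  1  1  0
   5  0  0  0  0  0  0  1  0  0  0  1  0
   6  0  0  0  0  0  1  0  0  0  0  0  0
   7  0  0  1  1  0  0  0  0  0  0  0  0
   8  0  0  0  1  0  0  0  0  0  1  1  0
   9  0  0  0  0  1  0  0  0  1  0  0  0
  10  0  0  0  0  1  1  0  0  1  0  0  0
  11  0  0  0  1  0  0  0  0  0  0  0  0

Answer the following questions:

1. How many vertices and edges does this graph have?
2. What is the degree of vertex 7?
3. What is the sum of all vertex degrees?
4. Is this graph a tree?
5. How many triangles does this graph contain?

Count: 12 vertices, 14 edges.
Vertex 7 has neighbors [2, 3], degree = 2.
Handshaking lemma: 2 * 14 = 28.
A tree on 12 vertices has 11 edges. This graph has 14 edges (3 extra). Not a tree.
Number of triangles = 1.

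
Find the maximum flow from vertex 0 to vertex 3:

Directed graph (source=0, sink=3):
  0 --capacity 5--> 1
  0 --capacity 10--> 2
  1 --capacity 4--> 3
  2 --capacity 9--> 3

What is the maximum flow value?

Computing max flow:
  Flow on (0->1): 4/5
  Flow on (0->2): 9/10
  Flow on (1->3): 4/4
  Flow on (2->3): 9/9
Maximum flow = 13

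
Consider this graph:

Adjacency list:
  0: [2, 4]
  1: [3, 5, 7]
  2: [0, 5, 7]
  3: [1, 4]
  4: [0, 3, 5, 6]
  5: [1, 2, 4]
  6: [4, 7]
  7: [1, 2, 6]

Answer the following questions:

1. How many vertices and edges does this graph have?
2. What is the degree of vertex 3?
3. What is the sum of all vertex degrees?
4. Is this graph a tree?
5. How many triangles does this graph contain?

Count: 8 vertices, 11 edges.
Vertex 3 has neighbors [1, 4], degree = 2.
Handshaking lemma: 2 * 11 = 22.
A tree on 8 vertices has 7 edges. This graph has 11 edges (4 extra). Not a tree.
Number of triangles = 0.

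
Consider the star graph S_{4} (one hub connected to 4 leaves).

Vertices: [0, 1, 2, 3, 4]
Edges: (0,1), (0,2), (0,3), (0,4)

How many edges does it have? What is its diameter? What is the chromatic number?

Star graph S_{4}: the hub connects to all 4 leaves.
Edges = 4.
Diameter = 2 (any leaf to hub is 1, leaf to leaf through hub is 2).
Star graphs are bipartite (hub vs leaves), so chromatic number = 2.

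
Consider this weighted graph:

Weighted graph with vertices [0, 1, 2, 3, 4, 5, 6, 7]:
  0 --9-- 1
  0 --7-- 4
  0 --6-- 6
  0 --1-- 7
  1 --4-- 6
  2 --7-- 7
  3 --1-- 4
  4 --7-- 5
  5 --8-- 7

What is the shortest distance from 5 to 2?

Using Dijkstra's algorithm from vertex 5:
Shortest path: 5 -> 7 -> 2
Total weight: 8 + 7 = 15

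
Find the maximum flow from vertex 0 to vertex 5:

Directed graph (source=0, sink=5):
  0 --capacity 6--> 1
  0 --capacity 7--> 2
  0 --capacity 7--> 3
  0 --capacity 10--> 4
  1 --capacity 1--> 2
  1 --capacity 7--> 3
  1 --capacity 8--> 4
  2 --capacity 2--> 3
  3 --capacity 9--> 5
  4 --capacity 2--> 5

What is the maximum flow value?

Computing max flow:
  Flow on (0->2): 2/7
  Flow on (0->3): 7/7
  Flow on (0->4): 2/10
  Flow on (2->3): 2/2
  Flow on (3->5): 9/9
  Flow on (4->5): 2/2
Maximum flow = 11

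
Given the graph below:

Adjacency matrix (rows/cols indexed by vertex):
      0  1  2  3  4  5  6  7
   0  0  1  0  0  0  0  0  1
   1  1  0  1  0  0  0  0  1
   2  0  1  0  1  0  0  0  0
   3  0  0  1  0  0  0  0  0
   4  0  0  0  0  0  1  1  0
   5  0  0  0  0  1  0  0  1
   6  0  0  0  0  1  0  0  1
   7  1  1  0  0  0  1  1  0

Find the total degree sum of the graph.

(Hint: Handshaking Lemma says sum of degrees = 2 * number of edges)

Count edges: 9 edges.
By Handshaking Lemma: sum of degrees = 2 * 9 = 18.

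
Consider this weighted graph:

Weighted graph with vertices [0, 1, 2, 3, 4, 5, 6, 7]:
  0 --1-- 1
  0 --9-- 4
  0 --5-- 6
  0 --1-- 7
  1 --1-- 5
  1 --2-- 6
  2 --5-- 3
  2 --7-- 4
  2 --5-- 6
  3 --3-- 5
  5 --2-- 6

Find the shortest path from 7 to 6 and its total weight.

Using Dijkstra's algorithm from vertex 7:
Shortest path: 7 -> 0 -> 1 -> 6
Total weight: 1 + 1 + 2 = 4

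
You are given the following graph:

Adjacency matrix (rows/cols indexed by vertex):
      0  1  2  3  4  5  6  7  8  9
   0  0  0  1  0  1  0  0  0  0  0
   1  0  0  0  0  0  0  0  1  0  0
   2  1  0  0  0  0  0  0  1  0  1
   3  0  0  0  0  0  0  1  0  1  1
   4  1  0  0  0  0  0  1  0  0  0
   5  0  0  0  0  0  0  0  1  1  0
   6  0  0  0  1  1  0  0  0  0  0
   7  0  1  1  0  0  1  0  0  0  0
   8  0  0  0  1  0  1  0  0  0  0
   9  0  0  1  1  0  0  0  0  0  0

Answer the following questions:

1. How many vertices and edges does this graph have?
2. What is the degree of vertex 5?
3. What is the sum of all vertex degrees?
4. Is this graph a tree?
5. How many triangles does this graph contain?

Count: 10 vertices, 11 edges.
Vertex 5 has neighbors [7, 8], degree = 2.
Handshaking lemma: 2 * 11 = 22.
A tree on 10 vertices has 9 edges. This graph has 11 edges (2 extra). Not a tree.
Number of triangles = 0.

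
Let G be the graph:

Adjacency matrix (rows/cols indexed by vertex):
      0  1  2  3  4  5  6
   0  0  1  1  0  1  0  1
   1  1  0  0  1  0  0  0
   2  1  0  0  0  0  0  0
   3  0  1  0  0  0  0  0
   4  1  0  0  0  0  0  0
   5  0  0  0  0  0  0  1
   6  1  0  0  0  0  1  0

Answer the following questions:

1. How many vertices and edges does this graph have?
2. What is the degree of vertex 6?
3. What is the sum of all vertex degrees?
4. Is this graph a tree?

Count: 7 vertices, 6 edges.
Vertex 6 has neighbors [0, 5], degree = 2.
Handshaking lemma: 2 * 6 = 12.
A graph is a tree iff it is connected and has exactly n-1 edges. This graph is connected (all 7 vertices in one component) and has 7-1 = 6 edges. It is a tree.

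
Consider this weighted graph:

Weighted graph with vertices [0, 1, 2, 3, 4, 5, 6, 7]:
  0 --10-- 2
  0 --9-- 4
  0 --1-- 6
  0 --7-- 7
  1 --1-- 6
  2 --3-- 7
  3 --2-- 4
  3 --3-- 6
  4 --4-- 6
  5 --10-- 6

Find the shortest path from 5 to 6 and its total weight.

Using Dijkstra's algorithm from vertex 5:
Shortest path: 5 -> 6
Total weight: 10 = 10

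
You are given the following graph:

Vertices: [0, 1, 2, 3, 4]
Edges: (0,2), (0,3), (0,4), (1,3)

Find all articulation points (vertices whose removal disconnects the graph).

An articulation point is a vertex whose removal disconnects the graph.
Articulation points: [0, 3]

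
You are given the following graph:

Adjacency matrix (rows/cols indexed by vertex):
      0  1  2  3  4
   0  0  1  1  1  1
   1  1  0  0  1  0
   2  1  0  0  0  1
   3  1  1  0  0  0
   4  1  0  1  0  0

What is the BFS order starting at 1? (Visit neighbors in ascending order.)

BFS from vertex 1 (neighbors processed in ascending order):
Visit order: 1, 0, 3, 2, 4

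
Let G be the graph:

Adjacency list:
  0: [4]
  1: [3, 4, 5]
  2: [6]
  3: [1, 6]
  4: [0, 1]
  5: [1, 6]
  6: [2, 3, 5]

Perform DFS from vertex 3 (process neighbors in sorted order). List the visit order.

DFS from vertex 3 (neighbors processed in ascending order):
Visit order: 3, 1, 4, 0, 5, 6, 2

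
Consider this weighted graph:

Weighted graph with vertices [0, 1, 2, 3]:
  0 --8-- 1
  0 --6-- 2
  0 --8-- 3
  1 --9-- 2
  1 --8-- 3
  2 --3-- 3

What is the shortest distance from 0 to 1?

Using Dijkstra's algorithm from vertex 0:
Shortest path: 0 -> 1
Total weight: 8 = 8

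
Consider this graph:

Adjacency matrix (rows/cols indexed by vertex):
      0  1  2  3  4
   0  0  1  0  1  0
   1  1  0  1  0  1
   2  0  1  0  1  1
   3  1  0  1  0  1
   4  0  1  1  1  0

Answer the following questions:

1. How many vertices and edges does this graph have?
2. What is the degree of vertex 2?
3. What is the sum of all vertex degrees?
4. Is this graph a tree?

Count: 5 vertices, 7 edges.
Vertex 2 has neighbors [1, 3, 4], degree = 3.
Handshaking lemma: 2 * 7 = 14.
A tree on 5 vertices has 4 edges. This graph has 7 edges (3 extra). Not a tree.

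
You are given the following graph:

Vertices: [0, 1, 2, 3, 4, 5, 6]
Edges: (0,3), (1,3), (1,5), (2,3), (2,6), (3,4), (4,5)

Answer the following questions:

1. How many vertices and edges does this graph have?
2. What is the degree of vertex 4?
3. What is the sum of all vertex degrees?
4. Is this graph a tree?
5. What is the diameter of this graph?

Count: 7 vertices, 7 edges.
Vertex 4 has neighbors [3, 5], degree = 2.
Handshaking lemma: 2 * 7 = 14.
A tree on 7 vertices has 6 edges. This graph has 7 edges (1 extra). Not a tree.
Diameter (longest shortest path) = 4.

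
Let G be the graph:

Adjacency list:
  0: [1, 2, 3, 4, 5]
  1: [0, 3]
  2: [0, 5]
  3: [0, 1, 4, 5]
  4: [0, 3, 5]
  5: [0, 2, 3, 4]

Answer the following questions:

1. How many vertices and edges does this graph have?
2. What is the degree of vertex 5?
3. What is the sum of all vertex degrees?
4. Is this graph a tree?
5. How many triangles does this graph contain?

Count: 6 vertices, 10 edges.
Vertex 5 has neighbors [0, 2, 3, 4], degree = 4.
Handshaking lemma: 2 * 10 = 20.
A tree on 6 vertices has 5 edges. This graph has 10 edges (5 extra). Not a tree.
Number of triangles = 6.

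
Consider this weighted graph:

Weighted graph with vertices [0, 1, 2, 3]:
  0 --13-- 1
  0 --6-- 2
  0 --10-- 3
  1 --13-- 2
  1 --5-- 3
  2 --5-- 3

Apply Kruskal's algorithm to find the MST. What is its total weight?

Applying Kruskal's algorithm (sort edges by weight, add if no cycle):
  Add (1,3) w=5
  Add (2,3) w=5
  Add (0,2) w=6
  Skip (0,3) w=10 (creates cycle)
  Skip (0,1) w=13 (creates cycle)
  Skip (1,2) w=13 (creates cycle)
MST weight = 16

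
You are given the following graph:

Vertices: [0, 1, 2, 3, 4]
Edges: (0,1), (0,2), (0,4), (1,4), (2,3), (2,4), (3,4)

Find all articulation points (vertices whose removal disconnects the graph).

No articulation points. The graph is biconnected.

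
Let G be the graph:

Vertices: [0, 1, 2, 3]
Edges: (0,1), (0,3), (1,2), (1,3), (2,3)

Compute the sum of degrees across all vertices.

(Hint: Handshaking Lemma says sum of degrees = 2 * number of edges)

Count edges: 5 edges.
By Handshaking Lemma: sum of degrees = 2 * 5 = 10.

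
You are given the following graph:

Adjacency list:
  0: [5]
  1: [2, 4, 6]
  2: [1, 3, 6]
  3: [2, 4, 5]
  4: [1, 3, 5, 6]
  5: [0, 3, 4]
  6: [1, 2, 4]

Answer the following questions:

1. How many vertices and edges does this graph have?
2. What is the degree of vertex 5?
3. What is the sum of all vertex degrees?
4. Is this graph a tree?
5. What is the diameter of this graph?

Count: 7 vertices, 10 edges.
Vertex 5 has neighbors [0, 3, 4], degree = 3.
Handshaking lemma: 2 * 10 = 20.
A tree on 7 vertices has 6 edges. This graph has 10 edges (4 extra). Not a tree.
Diameter (longest shortest path) = 3.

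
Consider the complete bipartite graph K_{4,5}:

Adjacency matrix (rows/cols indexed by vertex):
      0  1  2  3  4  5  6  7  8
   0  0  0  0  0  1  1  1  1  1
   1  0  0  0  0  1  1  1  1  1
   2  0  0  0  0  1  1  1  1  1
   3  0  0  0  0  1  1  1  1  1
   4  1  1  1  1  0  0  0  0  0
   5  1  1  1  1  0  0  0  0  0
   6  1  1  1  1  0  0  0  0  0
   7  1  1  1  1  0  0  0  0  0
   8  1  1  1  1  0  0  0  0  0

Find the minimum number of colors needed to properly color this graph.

K_{4,5} is bipartite: vertices split into two independent sets of size 4 and 5.
Color one set 0, the other 1. No adjacent vertices share a color.
Chromatic number = 2.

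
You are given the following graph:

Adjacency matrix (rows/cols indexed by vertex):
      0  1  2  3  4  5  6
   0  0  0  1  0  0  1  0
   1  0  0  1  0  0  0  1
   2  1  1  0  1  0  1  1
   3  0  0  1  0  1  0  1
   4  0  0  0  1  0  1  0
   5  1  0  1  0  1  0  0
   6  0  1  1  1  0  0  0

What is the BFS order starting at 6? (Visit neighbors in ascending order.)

BFS from vertex 6 (neighbors processed in ascending order):
Visit order: 6, 1, 2, 3, 0, 5, 4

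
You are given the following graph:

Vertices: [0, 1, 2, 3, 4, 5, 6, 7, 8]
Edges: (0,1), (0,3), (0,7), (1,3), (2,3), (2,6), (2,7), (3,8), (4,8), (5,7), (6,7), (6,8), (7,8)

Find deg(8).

Vertex 8 has neighbors [3, 4, 6, 7], so deg(8) = 4.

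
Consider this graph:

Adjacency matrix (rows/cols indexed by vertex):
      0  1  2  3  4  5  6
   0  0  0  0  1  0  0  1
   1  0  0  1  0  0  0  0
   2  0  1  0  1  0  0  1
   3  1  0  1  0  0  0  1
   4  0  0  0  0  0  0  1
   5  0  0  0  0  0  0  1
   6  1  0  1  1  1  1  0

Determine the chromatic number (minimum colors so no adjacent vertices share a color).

The graph has a maximum clique of size 3 (lower bound on chromatic number).
A valid 3-coloring: {0: 1, 1: 0, 2: 1, 3: 2, 4: 1, 5: 1, 6: 0}.
Chromatic number = 3.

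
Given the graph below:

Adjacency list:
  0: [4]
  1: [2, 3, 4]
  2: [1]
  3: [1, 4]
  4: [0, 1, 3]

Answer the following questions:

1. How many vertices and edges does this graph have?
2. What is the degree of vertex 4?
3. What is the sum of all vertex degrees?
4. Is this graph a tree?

Count: 5 vertices, 5 edges.
Vertex 4 has neighbors [0, 1, 3], degree = 3.
Handshaking lemma: 2 * 5 = 10.
A tree on 5 vertices has 4 edges. This graph has 5 edges (1 extra). Not a tree.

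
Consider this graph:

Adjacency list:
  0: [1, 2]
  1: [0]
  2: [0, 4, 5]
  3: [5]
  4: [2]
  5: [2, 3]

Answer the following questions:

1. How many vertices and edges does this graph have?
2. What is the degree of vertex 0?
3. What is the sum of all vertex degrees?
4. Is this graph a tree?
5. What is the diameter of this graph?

Count: 6 vertices, 5 edges.
Vertex 0 has neighbors [1, 2], degree = 2.
Handshaking lemma: 2 * 5 = 10.
A graph is a tree iff it is connected and has exactly n-1 edges. This graph is connected (all 6 vertices in one component) and has 6-1 = 5 edges. It is a tree.
Diameter (longest shortest path) = 4.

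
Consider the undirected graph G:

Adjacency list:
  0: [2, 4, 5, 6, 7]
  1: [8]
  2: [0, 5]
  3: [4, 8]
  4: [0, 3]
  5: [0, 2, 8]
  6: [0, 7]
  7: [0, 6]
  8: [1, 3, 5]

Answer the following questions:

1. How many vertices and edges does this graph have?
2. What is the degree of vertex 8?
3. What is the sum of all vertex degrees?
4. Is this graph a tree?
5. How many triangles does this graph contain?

Count: 9 vertices, 11 edges.
Vertex 8 has neighbors [1, 3, 5], degree = 3.
Handshaking lemma: 2 * 11 = 22.
A tree on 9 vertices has 8 edges. This graph has 11 edges (3 extra). Not a tree.
Number of triangles = 2.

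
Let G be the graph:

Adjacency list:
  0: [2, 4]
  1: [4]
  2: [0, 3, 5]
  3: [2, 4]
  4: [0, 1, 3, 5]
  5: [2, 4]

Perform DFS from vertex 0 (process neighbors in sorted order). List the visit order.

DFS from vertex 0 (neighbors processed in ascending order):
Visit order: 0, 2, 3, 4, 1, 5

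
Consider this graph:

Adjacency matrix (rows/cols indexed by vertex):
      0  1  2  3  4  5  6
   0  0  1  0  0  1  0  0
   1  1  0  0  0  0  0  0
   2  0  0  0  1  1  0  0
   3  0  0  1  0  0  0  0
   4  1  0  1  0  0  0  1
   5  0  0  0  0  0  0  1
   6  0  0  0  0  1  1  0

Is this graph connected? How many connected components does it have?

Checking connectivity: the graph has 1 connected component(s).
All vertices are reachable from each other. The graph IS connected.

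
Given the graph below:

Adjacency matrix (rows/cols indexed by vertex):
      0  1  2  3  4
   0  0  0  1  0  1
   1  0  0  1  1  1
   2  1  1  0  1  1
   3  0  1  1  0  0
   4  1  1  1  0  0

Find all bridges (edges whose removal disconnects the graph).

No bridges found. The graph is 2-edge-connected (no single edge removal disconnects it).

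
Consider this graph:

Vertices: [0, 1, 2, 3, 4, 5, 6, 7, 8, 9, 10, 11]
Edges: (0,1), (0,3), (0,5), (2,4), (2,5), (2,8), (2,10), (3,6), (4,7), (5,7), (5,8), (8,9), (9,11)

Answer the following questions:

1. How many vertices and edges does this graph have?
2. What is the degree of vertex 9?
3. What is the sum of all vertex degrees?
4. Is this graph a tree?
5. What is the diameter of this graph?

Count: 12 vertices, 13 edges.
Vertex 9 has neighbors [8, 11], degree = 2.
Handshaking lemma: 2 * 13 = 26.
A tree on 12 vertices has 11 edges. This graph has 13 edges (2 extra). Not a tree.
Diameter (longest shortest path) = 6.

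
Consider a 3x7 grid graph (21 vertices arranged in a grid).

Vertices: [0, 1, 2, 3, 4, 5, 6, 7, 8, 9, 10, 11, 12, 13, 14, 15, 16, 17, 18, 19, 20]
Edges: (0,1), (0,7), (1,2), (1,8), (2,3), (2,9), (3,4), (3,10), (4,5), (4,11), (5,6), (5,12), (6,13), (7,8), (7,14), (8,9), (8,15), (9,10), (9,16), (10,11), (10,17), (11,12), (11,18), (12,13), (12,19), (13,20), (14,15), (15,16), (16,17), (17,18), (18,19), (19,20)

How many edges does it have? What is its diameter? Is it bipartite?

A 3x7 grid has 14 vertical edges and 18 horizontal edges.
Total edges = 14 + 18 = 32.
Diameter = (3-1) + (7-1) = 8 (corner to opposite corner).
Grid graphs are bipartite (checkerboard coloring).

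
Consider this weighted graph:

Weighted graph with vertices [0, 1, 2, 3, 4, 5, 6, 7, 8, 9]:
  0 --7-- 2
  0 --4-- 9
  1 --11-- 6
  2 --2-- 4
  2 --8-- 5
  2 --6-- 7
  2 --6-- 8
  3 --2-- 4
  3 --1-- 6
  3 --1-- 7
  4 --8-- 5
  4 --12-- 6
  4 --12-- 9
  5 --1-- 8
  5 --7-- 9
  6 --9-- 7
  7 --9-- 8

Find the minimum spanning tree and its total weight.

Applying Kruskal's algorithm (sort edges by weight, add if no cycle):
  Add (3,6) w=1
  Add (3,7) w=1
  Add (5,8) w=1
  Add (2,4) w=2
  Add (3,4) w=2
  Add (0,9) w=4
  Skip (2,7) w=6 (creates cycle)
  Add (2,8) w=6
  Add (0,2) w=7
  Skip (5,9) w=7 (creates cycle)
  Skip (2,5) w=8 (creates cycle)
  Skip (4,5) w=8 (creates cycle)
  Skip (6,7) w=9 (creates cycle)
  Skip (7,8) w=9 (creates cycle)
  Add (1,6) w=11
  Skip (4,6) w=12 (creates cycle)
  Skip (4,9) w=12 (creates cycle)
MST weight = 35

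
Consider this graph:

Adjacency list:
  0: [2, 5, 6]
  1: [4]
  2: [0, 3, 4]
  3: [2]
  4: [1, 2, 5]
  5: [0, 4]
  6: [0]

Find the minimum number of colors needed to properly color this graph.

The graph has a maximum clique of size 2 (lower bound on chromatic number).
A valid 2-coloring: {0: 0, 1: 1, 2: 1, 3: 0, 4: 0, 5: 1, 6: 1}.
Chromatic number = 2.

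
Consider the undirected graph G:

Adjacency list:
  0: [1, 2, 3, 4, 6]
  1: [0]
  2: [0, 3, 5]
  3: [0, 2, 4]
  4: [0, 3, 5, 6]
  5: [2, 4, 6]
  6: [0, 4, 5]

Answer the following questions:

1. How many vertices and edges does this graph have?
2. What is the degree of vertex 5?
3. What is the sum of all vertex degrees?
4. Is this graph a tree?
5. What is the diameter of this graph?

Count: 7 vertices, 11 edges.
Vertex 5 has neighbors [2, 4, 6], degree = 3.
Handshaking lemma: 2 * 11 = 22.
A tree on 7 vertices has 6 edges. This graph has 11 edges (5 extra). Not a tree.
Diameter (longest shortest path) = 3.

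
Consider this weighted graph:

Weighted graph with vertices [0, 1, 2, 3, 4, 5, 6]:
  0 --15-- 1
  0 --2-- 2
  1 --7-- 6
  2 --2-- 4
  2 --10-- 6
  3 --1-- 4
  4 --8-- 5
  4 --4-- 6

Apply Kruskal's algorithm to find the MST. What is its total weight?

Applying Kruskal's algorithm (sort edges by weight, add if no cycle):
  Add (3,4) w=1
  Add (0,2) w=2
  Add (2,4) w=2
  Add (4,6) w=4
  Add (1,6) w=7
  Add (4,5) w=8
  Skip (2,6) w=10 (creates cycle)
  Skip (0,1) w=15 (creates cycle)
MST weight = 24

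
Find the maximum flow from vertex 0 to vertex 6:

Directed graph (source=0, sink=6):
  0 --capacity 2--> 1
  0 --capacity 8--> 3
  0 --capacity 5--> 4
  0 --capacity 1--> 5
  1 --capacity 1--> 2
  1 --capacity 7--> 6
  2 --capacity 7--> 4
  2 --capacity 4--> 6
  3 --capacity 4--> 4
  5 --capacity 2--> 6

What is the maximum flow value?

Computing max flow:
  Flow on (0->1): 2/2
  Flow on (0->5): 1/1
  Flow on (1->6): 2/7
  Flow on (5->6): 1/2
Maximum flow = 3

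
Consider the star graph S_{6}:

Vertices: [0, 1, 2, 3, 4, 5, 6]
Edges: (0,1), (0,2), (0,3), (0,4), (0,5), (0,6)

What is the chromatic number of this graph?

S_{6} has one hub adjacent to 6 leaves; leaves are pairwise non-adjacent.
Color the hub 0 and every leaf 1.
Chromatic number = 2.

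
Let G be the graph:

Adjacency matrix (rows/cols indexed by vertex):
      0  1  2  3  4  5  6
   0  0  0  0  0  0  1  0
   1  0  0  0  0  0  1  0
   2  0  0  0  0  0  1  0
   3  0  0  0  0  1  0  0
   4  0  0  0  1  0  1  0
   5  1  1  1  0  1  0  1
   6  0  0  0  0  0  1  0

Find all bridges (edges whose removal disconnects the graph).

A bridge is an edge whose removal increases the number of connected components.
Bridges found: (0,5), (1,5), (2,5), (3,4), (4,5), (5,6)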